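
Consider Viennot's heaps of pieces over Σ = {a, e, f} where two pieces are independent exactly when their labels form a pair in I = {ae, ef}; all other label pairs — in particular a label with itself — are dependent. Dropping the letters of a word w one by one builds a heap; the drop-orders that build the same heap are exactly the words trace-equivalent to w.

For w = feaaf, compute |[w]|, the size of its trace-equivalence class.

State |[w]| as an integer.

5

piece 0:f — minimal
piece 1:e — minimal
piece 2:a rests on {0:f}
piece 3:a rests on {2:a}
piece 4:f rests on {3:a}
minimal pieces: {0:f, 1:e}
ways to finish when only these pieces remain (= sum over removing one remaining piece with nothing left below it):
  1 left: {1}→1  {4}→1
  2 left: {1,4}→2  {3,4}→1
  3 left: {1,3,4}→3  {2,3,4}→1
  placing 0:f first → 4 extensions
  placing 1:e first → 1 extensions
total linear extensions = 5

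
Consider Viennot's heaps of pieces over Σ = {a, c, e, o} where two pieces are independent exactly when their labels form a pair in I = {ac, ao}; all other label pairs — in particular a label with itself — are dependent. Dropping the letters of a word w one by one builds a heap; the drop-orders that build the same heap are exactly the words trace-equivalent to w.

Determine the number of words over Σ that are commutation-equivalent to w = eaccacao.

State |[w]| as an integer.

drop 0:e onto floor
drop 1:a onto {0:e}
drop 2:c onto {0:e}
drop 3:c onto {2:c}
drop 4:a onto {1:a}
drop 5:c onto {3:c}
drop 6:a onto {4:a}
drop 7:o onto {5:c}
ground layer = {0:e}
drop-orders for the pieces not yet dropped (sum over which currently-grounded one goes next):
  1 to go: {6} 1  {7} 1
  2 to go: {4,6} 1  {5,7} 1  {6,7} 2
  3 to go: {1,4,6} 1  {3,5,7} 1  {4,6,7} 3  {5,6,7} 3
  4 to go: {1,4,6,7} 4  {2,3,5,7} 1  {3,5,6,7} 4  {4,5,6,7} 6
  5 to go: {1,4,5,6,7} 10  {2,3,5,6,7} 5  {3,4,5,6,7} 10
  6 to go: {1,3,4,5,6,7} 20  {2,3,4,5,6,7} 15
  if 0:e drops first: 35 orders

35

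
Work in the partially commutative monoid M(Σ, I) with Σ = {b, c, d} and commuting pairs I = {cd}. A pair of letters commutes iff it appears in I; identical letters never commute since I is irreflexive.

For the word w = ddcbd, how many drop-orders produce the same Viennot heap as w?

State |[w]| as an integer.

3

0(d) covers ∅
1(d) covers 0:d
2(c) covers ∅
3(b) covers 1:d, 2:c
4(d) covers 3:b
floor of heap: 0:d, 2:c
completions by unplaced set U, small U first (add the entries for U minus each lowest piece of U):
  |U|=1: {4}:1
  |U|=2: {3,4}:1
  |U|=3: {1,3,4}:1  {2,3,4}:1
  start at 0(d): 2
  start at 2(c): 1
sum over floor = 3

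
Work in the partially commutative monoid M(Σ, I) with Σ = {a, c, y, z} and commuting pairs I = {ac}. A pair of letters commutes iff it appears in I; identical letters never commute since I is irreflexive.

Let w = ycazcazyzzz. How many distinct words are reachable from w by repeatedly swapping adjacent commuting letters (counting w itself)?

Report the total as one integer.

piece 0:y — minimal
piece 1:c rests on {0:y}
piece 2:a rests on {0:y}
piece 3:z rests on {1:c, 2:a}
piece 4:c rests on {3:z}
piece 5:a rests on {3:z}
piece 6:z rests on {4:c, 5:a}
piece 7:y rests on {6:z}
piece 8:z rests on {7:y}
piece 9:z rests on {8:z}
piece 10:z rests on {9:z}
minimal pieces: {0:y}
ways to finish when only these pieces remain (= sum over removing one remaining piece with nothing left below it):
  1 left: {10}→1
  2 left: {9,10}→1
  3 left: {8,9,10}→1
  4 left: {7,8,9,10}→1
  5 left: {6,7,8,9,10}→1
  6 left: {4,6,7,8,9,10}→1  {5,6,7,8,9,10}→1
  7 left: {4,5,6,7,8,9,10}→2
  8 left: {3,4,5,6,7,8,9,10}→2
  9 left: {1,3,4,5,6,7,8,9,10}→2  {2,3,4,5,6,7,8,9,10}→2
  placing 0:y first → 4 extensions

4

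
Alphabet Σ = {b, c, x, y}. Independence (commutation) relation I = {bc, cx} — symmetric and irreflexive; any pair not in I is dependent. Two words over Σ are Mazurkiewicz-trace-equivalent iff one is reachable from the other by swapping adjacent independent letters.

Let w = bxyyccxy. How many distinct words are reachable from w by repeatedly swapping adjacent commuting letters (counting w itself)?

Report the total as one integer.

0(b) covers ∅
1(x) covers 0:b
2(y) covers 1:x
3(y) covers 2:y
4(c) covers 3:y
5(c) covers 4:c
6(x) covers 3:y
7(y) covers 5:c, 6:x
floor of heap: 0:b
completions by unplaced set U, small U first (add the entries for U minus each lowest piece of U):
  |U|=1: {7}:1
  |U|=2: {5,7}:1  {6,7}:1
  |U|=3: {4,5,7}:1  {5,6,7}:2
  |U|=4: {4,5,6,7}:3
  |U|=5: {3,4,5,6,7}:3
  |U|=6: {2,3,4,5,6,7}:3
  start at 0(b): 3

3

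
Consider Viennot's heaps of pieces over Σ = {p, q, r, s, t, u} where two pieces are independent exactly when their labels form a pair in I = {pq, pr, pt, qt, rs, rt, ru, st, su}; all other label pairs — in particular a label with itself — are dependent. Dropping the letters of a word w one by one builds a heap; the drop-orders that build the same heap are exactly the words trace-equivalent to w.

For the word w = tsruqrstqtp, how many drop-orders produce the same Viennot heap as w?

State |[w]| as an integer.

1550

0(t) covers ∅
1(s) covers ∅
2(r) covers ∅
3(u) covers 0:t
4(q) covers 1:s, 2:r, 3:u
5(r) covers 4:q
6(s) covers 4:q
7(t) covers 3:u
8(q) covers 5:r, 6:s
9(t) covers 7:t
10(p) covers 6:s
floor of heap: 0:t, 1:s, 2:r
completions by unplaced set U, small U first (add the entries for U minus each lowest piece of U):
  |U|=1: {8}:1  {9}:1  {10}:1
  |U|=2: {5,8}:1  {7,9}:1  {8,9}:2  {8,10}:2  {9,10}:2
  |U|=3: {5,8,9}:3  {5,8,10}:3  {6,8,10}:2  {7,8,9}:3  {7,9,10}:3  {8,9,10}:6
  |U|=4: {5,6,8,10}:5  {5,7,8,9}:6  {5,8,9,10}:12  {6,8,9,10}:8  {7,8,9,10}:12
  |U|=5: {4,5,6,8,10}:5  {5,6,8,9,10}:25  {5,7,8,9,10}:30  {6,7,8,9,10}:20
  |U|=6: {1,4,5,6,8,10}:5  {2,4,5,6,8,10}:5  {4,5,6,8,9,10}:30  {5,6,7,8,9,10}:75
  |U|=7: {1,2,4,5,6,8,10}:10  {1,4,5,6,8,9,10}:35  {2,4,5,6,8,9,10}:35  {4,5,6,7,8,9,10}:105
  |U|=8: {1,2,4,5,6,8,9,10}:80  {1,4,5,6,7,8,9,10}:140  {2,4,5,6,7,8,9,10}:140  {3,4,5,6,7,8,9,10}:105
  |U|=9: {0,3,4,5,6,7,8,9,10}:105  {1,2,4,5,6,7,8,9,10}:360  {1,3,4,5,6,7,8,9,10}:245  {2,3,4,5,6,7,8,9,10}:245
  start at 0(t): 850
  start at 1(s): 350
  start at 2(r): 350
sum over floor = 1550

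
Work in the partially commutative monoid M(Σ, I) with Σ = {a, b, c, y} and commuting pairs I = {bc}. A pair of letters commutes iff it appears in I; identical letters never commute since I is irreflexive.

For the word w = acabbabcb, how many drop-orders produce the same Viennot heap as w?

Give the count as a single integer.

3

drop 0:a onto floor
drop 1:c onto {0:a}
drop 2:a onto {1:c}
drop 3:b onto {2:a}
drop 4:b onto {3:b}
drop 5:a onto {4:b}
drop 6:b onto {5:a}
drop 7:c onto {5:a}
drop 8:b onto {6:b}
ground layer = {0:a}
drop-orders for the pieces not yet dropped (sum over which currently-grounded one goes next):
  1 to go: {7} 1  {8} 1
  2 to go: {6,8} 1  {7,8} 2
  3 to go: {6,7,8} 3
  4 to go: {5,6,7,8} 3
  5 to go: {4,5,6,7,8} 3
  6 to go: {3,4,5,6,7,8} 3
  7 to go: {2,3,4,5,6,7,8} 3
  if 0:a drops first: 3 orders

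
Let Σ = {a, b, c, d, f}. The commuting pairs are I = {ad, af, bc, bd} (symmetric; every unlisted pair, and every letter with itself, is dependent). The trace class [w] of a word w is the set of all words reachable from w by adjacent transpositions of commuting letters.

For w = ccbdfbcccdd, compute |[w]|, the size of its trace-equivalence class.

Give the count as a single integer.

24

piece 0:c — minimal
piece 1:c rests on {0:c}
piece 2:b — minimal
piece 3:d rests on {1:c}
piece 4:f rests on {2:b, 3:d}
piece 5:b rests on {4:f}
piece 6:c rests on {4:f}
piece 7:c rests on {6:c}
piece 8:c rests on {7:c}
piece 9:d rests on {8:c}
piece 10:d rests on {9:d}
minimal pieces: {0:c, 2:b}
ways to finish when only these pieces remain (= sum over removing one remaining piece with nothing left below it):
  1 left: {5}→1  {10}→1
  2 left: {5,10}→2  {9,10}→1
  3 left: {5,9,10}→3  {8,9,10}→1
  4 left: {5,8,9,10}→4  {7,8,9,10}→1
  5 left: {5,7,8,9,10}→5  {6,7,8,9,10}→1
  6 left: {5,6,7,8,9,10}→6
  7 left: {4,5,6,7,8,9,10}→6
  8 left: {2,4,5,6,7,8,9,10}→6  {3,4,5,6,7,8,9,10}→6
  9 left: {1,3,4,5,6,7,8,9,10}→6  {2,3,4,5,6,7,8,9,10}→12
  placing 0:c first → 18 extensions
  placing 2:b first → 6 extensions
total linear extensions = 24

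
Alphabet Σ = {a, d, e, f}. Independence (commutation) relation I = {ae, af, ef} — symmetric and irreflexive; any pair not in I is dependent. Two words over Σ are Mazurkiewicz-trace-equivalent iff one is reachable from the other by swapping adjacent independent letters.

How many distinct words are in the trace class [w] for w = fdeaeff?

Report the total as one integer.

30

drop 0:f onto floor
drop 1:d onto {0:f}
drop 2:e onto {1:d}
drop 3:a onto {1:d}
drop 4:e onto {2:e}
drop 5:f onto {1:d}
drop 6:f onto {5:f}
ground layer = {0:f}
drop-orders for the pieces not yet dropped (sum over which currently-grounded one goes next):
  1 to go: {3} 1  {4} 1  {6} 1
  2 to go: {2,4} 1  {3,4} 2  {3,6} 2  {4,6} 2  {5,6} 1
  3 to go: {2,3,4} 3  {2,4,6} 3  {3,4,6} 6  {3,5,6} 3  {4,5,6} 3
  4 to go: {2,3,4,6} 12  {2,4,5,6} 6  {3,4,5,6} 12
  5 to go: {2,3,4,5,6} 30
  if 0:f drops first: 30 orders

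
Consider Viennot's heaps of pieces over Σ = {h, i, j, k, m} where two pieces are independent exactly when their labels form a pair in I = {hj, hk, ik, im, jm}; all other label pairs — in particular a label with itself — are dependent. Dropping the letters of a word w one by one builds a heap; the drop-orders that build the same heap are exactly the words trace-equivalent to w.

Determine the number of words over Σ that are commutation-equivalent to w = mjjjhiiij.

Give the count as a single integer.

10

#0=m has no predecessor
#1=j has no predecessor
#2=j depends on [1:j]
#3=j depends on [2:j]
#4=h depends on [0:m]
#5=i depends on [3:j, 4:h]
#6=i depends on [5:i]
#7=i depends on [6:i]
#8=j depends on [7:i]
sources: [0:m, 1:j]
N(rest) = Σ N(rest − s) over sources s of rest; N(one piece) = 1:
  size 1 → [8]=1
  size 2 → [7,8]=1
  size 3 → [6,7,8]=1
  size 4 → [5,6,7,8]=1
  size 5 → [3,5,6,7,8]=1  [4,5,6,7,8]=1
  size 6 → [0,4,5,6,7,8]=1  [2,3,5,6,7,8]=1  [3,4,5,6,7,8]=2
  size 7 → [0,3,4,5,6,7,8]=3  [1,2,3,5,6,7,8]=1  [2,3,4,5,6,7,8]=3
  first=0(m) contributes 4
  first=1(j) contributes 6
|[w]| = 10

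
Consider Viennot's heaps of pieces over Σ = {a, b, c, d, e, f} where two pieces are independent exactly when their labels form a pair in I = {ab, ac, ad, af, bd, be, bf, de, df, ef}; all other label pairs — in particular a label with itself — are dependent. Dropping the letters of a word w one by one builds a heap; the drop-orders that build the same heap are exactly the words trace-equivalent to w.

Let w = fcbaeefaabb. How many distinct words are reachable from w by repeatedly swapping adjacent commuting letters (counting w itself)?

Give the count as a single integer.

#0=f has no predecessor
#1=c depends on [0:f]
#2=b depends on [1:c]
#3=a has no predecessor
#4=e depends on [1:c, 3:a]
#5=e depends on [4:e]
#6=f depends on [1:c]
#7=a depends on [5:e]
#8=a depends on [7:a]
#9=b depends on [2:b]
#10=b depends on [9:b]
sources: [0:f, 3:a]
N(rest) = Σ N(rest − s) over sources s of rest; N(one piece) = 1:
  size 1 → [6]=1  [8]=1  [10]=1
  size 2 → [6,8]=2  [6,10]=2  [7,8]=1  [8,10]=2  [9,10]=1
  size 3 → [2,9,10]=1  [5,7,8]=1  [6,7,8]=3  [6,8,10]=6  [6,9,10]=3  [7,8,10]=3  [8,9,10]=3
  size 4 → [2,6,9,10]=4  [2,8,9,10]=4  [4,5,7,8]=1  [5,6,7,8]=4  [5,7,8,10]=4  [6,7,8,10]=12  [6,8,9,10]=12  [7,8,9,10]=6
  size 5 → [2,6,8,9,10]=20  [2,7,8,9,10]=10  [3,4,5,7,8]=1  [4,5,6,7,8]=5  [4,5,7,8,10]=5  [5,6,7,8,10]=20  [5,7,8,9,10]=10  [6,7,8,9,10]=30
  size 6 → [2,5,7,8,9,10]=20  [2,6,7,8,9,10]=60  [3,4,5,6,7,8]=6  [3,4,5,7,8,10]=6  [4,5,6,7,8,10]=30  [4,5,7,8,9,10]=15  [5,6,7,8,9,10]=60
  size 7 → [2,4,5,7,8,9,10]=35  [2,5,6,7,8,9,10]=140  [3,4,5,6,7,8,10]=42  [3,4,5,7,8,9,10]=21  [4,5,6,7,8,9,10]=105
  size 8 → [2,3,4,5,7,8,9,10]=56  [2,4,5,6,7,8,9,10]=280  [3,4,5,6,7,8,9,10]=168
  size 9 → [1,2,4,5,6,7,8,9,10]=280  [2,3,4,5,6,7,8,9,10]=504
  first=0(f) contributes 784
  first=3(a) contributes 280
|[w]| = 1064

1064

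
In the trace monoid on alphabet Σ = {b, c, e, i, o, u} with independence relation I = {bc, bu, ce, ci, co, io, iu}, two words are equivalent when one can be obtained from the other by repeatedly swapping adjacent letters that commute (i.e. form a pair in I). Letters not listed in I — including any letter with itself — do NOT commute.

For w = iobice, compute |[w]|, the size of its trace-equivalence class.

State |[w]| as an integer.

piece 0:i — minimal
piece 1:o — minimal
piece 2:b rests on {0:i, 1:o}
piece 3:i rests on {2:b}
piece 4:c — minimal
piece 5:e rests on {3:i}
minimal pieces: {0:i, 1:o, 4:c}
ways to finish when only these pieces remain (= sum over removing one remaining piece with nothing left below it):
  1 left: {4}→1  {5}→1
  2 left: {3,5}→1  {4,5}→2
  3 left: {2,3,5}→1  {3,4,5}→3
  4 left: {0,2,3,5}→1  {1,2,3,5}→1  {2,3,4,5}→4
  placing 0:i first → 5 extensions
  placing 1:o first → 5 extensions
  placing 4:c first → 2 extensions
total linear extensions = 12

12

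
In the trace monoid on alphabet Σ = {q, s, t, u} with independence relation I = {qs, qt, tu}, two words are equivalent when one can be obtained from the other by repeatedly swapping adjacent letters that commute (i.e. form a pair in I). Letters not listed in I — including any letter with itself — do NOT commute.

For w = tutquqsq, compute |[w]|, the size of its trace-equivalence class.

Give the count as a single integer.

46

piece 0:t — minimal
piece 1:u — minimal
piece 2:t rests on {0:t}
piece 3:q rests on {1:u}
piece 4:u rests on {3:q}
piece 5:q rests on {4:u}
piece 6:s rests on {2:t, 4:u}
piece 7:q rests on {5:q}
minimal pieces: {0:t, 1:u}
ways to finish when only these pieces remain (= sum over removing one remaining piece with nothing left below it):
  1 left: {6}→1  {7}→1
  2 left: {2,6}→1  {5,7}→1  {6,7}→2
  3 left: {0,2,6}→1  {2,6,7}→3  {5,6,7}→3
  4 left: {0,2,6,7}→4  {2,5,6,7}→6  {4,5,6,7}→3
  5 left: {0,2,5,6,7}→10  {2,4,5,6,7}→9  {3,4,5,6,7}→3
  6 left: {0,2,4,5,6,7}→19  {1,3,4,5,6,7}→3  {2,3,4,5,6,7}→12
  placing 0:t first → 15 extensions
  placing 1:u first → 31 extensions
total linear extensions = 46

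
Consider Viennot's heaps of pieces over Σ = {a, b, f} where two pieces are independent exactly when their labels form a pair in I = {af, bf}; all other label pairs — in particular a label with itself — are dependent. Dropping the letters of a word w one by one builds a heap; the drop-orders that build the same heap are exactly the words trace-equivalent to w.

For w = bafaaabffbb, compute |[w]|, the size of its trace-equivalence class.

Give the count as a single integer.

#0=b has no predecessor
#1=a depends on [0:b]
#2=f has no predecessor
#3=a depends on [1:a]
#4=a depends on [3:a]
#5=a depends on [4:a]
#6=b depends on [5:a]
#7=f depends on [2:f]
#8=f depends on [7:f]
#9=b depends on [6:b]
#10=b depends on [9:b]
sources: [0:b, 2:f]
N(rest) = Σ N(rest − s) over sources s of rest; N(one piece) = 1:
  size 1 → [8]=1  [10]=1
  size 2 → [7,8]=1  [8,10]=2  [9,10]=1
  size 3 → [2,7,8]=1  [6,9,10]=1  [7,8,10]=3  [8,9,10]=3
  size 4 → [2,7,8,10]=4  [5,6,9,10]=1  [6,8,9,10]=4  [7,8,9,10]=6
  size 5 → [2,7,8,9,10]=10  [4,5,6,9,10]=1  [5,6,8,9,10]=5  [6,7,8,9,10]=10
  size 6 → [2,6,7,8,9,10]=20  [3,4,5,6,9,10]=1  [4,5,6,8,9,10]=6  [5,6,7,8,9,10]=15
  size 7 → [1,3,4,5,6,9,10]=1  [2,5,6,7,8,9,10]=35  [3,4,5,6,8,9,10]=7  [4,5,6,7,8,9,10]=21
  size 8 → [0,1,3,4,5,6,9,10]=1  [1,3,4,5,6,8,9,10]=8  [2,4,5,6,7,8,9,10]=56  [3,4,5,6,7,8,9,10]=28
  size 9 → [0,1,3,4,5,6,8,9,10]=9  [1,3,4,5,6,7,8,9,10]=36  [2,3,4,5,6,7,8,9,10]=84
  first=0(b) contributes 120
  first=2(f) contributes 45
|[w]| = 165

165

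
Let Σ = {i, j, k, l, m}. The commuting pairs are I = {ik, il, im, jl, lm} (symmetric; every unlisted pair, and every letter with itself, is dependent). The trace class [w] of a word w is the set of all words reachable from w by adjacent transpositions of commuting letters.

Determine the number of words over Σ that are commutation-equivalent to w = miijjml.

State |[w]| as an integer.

0(m) covers ∅
1(i) covers ∅
2(i) covers 1:i
3(j) covers 0:m, 2:i
4(j) covers 3:j
5(m) covers 4:j
6(l) covers ∅
floor of heap: 0:m, 1:i, 6:l
completions by unplaced set U, small U first (add the entries for U minus each lowest piece of U):
  |U|=1: {5}:1  {6}:1
  |U|=2: {4,5}:1  {5,6}:2
  |U|=3: {3,4,5}:1  {4,5,6}:3
  |U|=4: {0,3,4,5}:1  {2,3,4,5}:1  {3,4,5,6}:4
  |U|=5: {0,2,3,4,5}:2  {0,3,4,5,6}:5  {1,2,3,4,5}:1  {2,3,4,5,6}:5
  start at 0(m): 6
  start at 1(i): 12
  start at 6(l): 3
sum over floor = 21

21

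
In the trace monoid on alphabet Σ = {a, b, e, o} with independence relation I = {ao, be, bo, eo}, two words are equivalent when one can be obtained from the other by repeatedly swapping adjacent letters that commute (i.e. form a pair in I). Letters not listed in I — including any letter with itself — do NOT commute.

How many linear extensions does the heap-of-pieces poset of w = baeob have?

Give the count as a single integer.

piece 0:b — minimal
piece 1:a rests on {0:b}
piece 2:e rests on {1:a}
piece 3:o — minimal
piece 4:b rests on {1:a}
minimal pieces: {0:b, 3:o}
ways to finish when only these pieces remain (= sum over removing one remaining piece with nothing left below it):
  1 left: {2}→1  {3}→1  {4}→1
  2 left: {2,3}→2  {2,4}→2  {3,4}→2
  3 left: {1,2,4}→2  {2,3,4}→6
  placing 0:b first → 8 extensions
  placing 3:o first → 2 extensions
total linear extensions = 10

10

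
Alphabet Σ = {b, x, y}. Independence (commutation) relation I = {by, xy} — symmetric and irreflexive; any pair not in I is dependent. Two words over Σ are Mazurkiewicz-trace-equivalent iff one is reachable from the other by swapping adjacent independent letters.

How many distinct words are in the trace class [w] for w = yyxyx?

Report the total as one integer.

piece 0:y — minimal
piece 1:y rests on {0:y}
piece 2:x — minimal
piece 3:y rests on {1:y}
piece 4:x rests on {2:x}
minimal pieces: {0:y, 2:x}
ways to finish when only these pieces remain (= sum over removing one remaining piece with nothing left below it):
  1 left: {3}→1  {4}→1
  2 left: {1,3}→1  {2,4}→1  {3,4}→2
  3 left: {0,1,3}→1  {1,3,4}→3  {2,3,4}→3
  placing 0:y first → 6 extensions
  placing 2:x first → 4 extensions
total linear extensions = 10

10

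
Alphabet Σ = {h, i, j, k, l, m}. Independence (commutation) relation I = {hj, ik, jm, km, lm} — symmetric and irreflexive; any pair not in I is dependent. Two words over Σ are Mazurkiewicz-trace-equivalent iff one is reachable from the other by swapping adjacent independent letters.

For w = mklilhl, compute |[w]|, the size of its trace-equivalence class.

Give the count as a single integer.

#0=m has no predecessor
#1=k has no predecessor
#2=l depends on [1:k]
#3=i depends on [0:m, 2:l]
#4=l depends on [3:i]
#5=h depends on [4:l]
#6=l depends on [5:h]
sources: [0:m, 1:k]
N(rest) = Σ N(rest − s) over sources s of rest; N(one piece) = 1:
  size 1 → [6]=1
  size 2 → [5,6]=1
  size 3 → [4,5,6]=1
  size 4 → [3,4,5,6]=1
  size 5 → [0,3,4,5,6]=1  [2,3,4,5,6]=1
  first=0(m) contributes 1
  first=1(k) contributes 2
|[w]| = 3

3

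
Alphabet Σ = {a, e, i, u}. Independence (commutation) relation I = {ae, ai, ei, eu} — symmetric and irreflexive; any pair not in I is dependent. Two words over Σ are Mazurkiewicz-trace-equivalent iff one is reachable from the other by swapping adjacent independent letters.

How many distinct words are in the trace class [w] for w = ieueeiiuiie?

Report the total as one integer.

330

drop 0:i onto floor
drop 1:e onto floor
drop 2:u onto {0:i}
drop 3:e onto {1:e}
drop 4:e onto {3:e}
drop 5:i onto {2:u}
drop 6:i onto {5:i}
drop 7:u onto {6:i}
drop 8:i onto {7:u}
drop 9:i onto {8:i}
drop 10:e onto {4:e}
ground layer = {0:i, 1:e}
drop-orders for the pieces not yet dropped (sum over which currently-grounded one goes next):
  1 to go: {9} 1  {10} 1
  2 to go: {4,10} 1  {8,9} 1  {9,10} 2
  3 to go: {3,4,10} 1  {4,9,10} 3  {7,8,9} 1  {8,9,10} 3
  4 to go: {1,3,4,10} 1  {3,4,9,10} 4  {4,8,9,10} 6  {6,7,8,9} 1  {7,8,9,10} 4
  5 to go: {1,3,4,9,10} 5  {3,4,8,9,10} 10  {4,7,8,9,10} 10  {5,6,7,8,9} 1  {6,7,8,9,10} 5
  6 to go: {1,3,4,8,9,10} 15  {2,5,6,7,8,9} 1  {3,4,7,8,9,10} 20  {4,6,7,8,9,10} 15  {5,6,7,8,9,10} 6
  7 to go: {0,2,5,6,7,8,9} 1  {1,3,4,7,8,9,10} 35  {2,5,6,7,8,9,10} 7  {3,4,6,7,8,9,10} 35  {4,5,6,7,8,9,10} 21
  8 to go: {0,2,5,6,7,8,9,10} 8  {1,3,4,6,7,8,9,10} 70  {2,4,5,6,7,8,9,10} 28  {3,4,5,6,7,8,9,10} 56
  9 to go: {0,2,4,5,6,7,8,9,10} 36  {1,3,4,5,6,7,8,9,10} 126  {2,3,4,5,6,7,8,9,10} 84
  if 0:i drops first: 210 orders
  if 1:e drops first: 120 orders
heap linearizations: 330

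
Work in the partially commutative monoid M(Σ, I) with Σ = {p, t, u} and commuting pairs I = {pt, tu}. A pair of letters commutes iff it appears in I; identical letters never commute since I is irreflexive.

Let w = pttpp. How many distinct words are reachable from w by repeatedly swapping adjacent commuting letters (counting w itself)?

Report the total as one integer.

10

0(p) covers ∅
1(t) covers ∅
2(t) covers 1:t
3(p) covers 0:p
4(p) covers 3:p
floor of heap: 0:p, 1:t
completions by unplaced set U, small U first (add the entries for U minus each lowest piece of U):
  |U|=1: {2}:1  {4}:1
  |U|=2: {1,2}:1  {2,4}:2  {3,4}:1
  |U|=3: {0,3,4}:1  {1,2,4}:3  {2,3,4}:3
  start at 0(p): 6
  start at 1(t): 4
sum over floor = 10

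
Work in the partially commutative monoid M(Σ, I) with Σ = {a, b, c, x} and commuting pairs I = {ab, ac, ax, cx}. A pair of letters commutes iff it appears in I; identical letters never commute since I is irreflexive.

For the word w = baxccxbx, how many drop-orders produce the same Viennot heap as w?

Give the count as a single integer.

drop 0:b onto floor
drop 1:a onto floor
drop 2:x onto {0:b}
drop 3:c onto {0:b}
drop 4:c onto {3:c}
drop 5:x onto {2:x}
drop 6:b onto {4:c, 5:x}
drop 7:x onto {6:b}
ground layer = {0:b, 1:a}
drop-orders for the pieces not yet dropped (sum over which currently-grounded one goes next):
  1 to go: {1} 1  {7} 1
  2 to go: {1,7} 2  {6,7} 1
  3 to go: {1,6,7} 3  {4,6,7} 1  {5,6,7} 1
  4 to go: {1,4,6,7} 4  {1,5,6,7} 4  {2,5,6,7} 1  {3,4,6,7} 1  {4,5,6,7} 2
  5 to go: {1,2,5,6,7} 5  {1,3,4,6,7} 5  {1,4,5,6,7} 10  {2,4,5,6,7} 3  {3,4,5,6,7} 3
  6 to go: {1,2,4,5,6,7} 18  {1,3,4,5,6,7} 18  {2,3,4,5,6,7} 6
  if 0:b drops first: 42 orders
  if 1:a drops first: 6 orders
heap linearizations: 48

48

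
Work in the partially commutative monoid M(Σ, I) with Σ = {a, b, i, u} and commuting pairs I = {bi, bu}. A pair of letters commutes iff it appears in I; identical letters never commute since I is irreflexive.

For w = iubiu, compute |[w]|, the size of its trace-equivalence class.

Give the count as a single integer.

0(i) covers ∅
1(u) covers 0:i
2(b) covers ∅
3(i) covers 1:u
4(u) covers 3:i
floor of heap: 0:i, 2:b
completions by unplaced set U, small U first (add the entries for U minus each lowest piece of U):
  |U|=1: {2}:1  {4}:1
  |U|=2: {2,4}:2  {3,4}:1
  |U|=3: {1,3,4}:1  {2,3,4}:3
  start at 0(i): 4
  start at 2(b): 1
sum over floor = 5

5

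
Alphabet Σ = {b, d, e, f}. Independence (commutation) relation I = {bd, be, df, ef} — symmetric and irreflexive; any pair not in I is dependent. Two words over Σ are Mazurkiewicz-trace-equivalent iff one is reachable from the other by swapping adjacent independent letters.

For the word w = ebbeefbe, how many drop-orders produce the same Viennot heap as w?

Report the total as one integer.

70

0(e) covers ∅
1(b) covers ∅
2(b) covers 1:b
3(e) covers 0:e
4(e) covers 3:e
5(f) covers 2:b
6(b) covers 5:f
7(e) covers 4:e
floor of heap: 0:e, 1:b
completions by unplaced set U, small U first (add the entries for U minus each lowest piece of U):
  |U|=1: {6}:1  {7}:1
  |U|=2: {4,7}:1  {5,6}:1  {6,7}:2
  |U|=3: {2,5,6}:1  {3,4,7}:1  {4,6,7}:3  {5,6,7}:3
  |U|=4: {0,3,4,7}:1  {1,2,5,6}:1  {2,5,6,7}:4  {3,4,6,7}:4  {4,5,6,7}:6
  |U|=5: {0,3,4,6,7}:5  {1,2,5,6,7}:5  {2,4,5,6,7}:10  {3,4,5,6,7}:10
  |U|=6: {0,3,4,5,6,7}:15  {1,2,4,5,6,7}:15  {2,3,4,5,6,7}:20
  start at 0(e): 35
  start at 1(b): 35
sum over floor = 70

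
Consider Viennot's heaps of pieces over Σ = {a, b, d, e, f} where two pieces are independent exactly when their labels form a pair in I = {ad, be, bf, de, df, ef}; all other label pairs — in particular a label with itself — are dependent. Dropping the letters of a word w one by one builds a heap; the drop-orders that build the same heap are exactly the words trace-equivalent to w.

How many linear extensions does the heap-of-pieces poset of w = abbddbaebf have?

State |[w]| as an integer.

#0=a has no predecessor
#1=b depends on [0:a]
#2=b depends on [1:b]
#3=d depends on [2:b]
#4=d depends on [3:d]
#5=b depends on [4:d]
#6=a depends on [5:b]
#7=e depends on [6:a]
#8=b depends on [6:a]
#9=f depends on [6:a]
sources: [0:a]
N(rest) = Σ N(rest − s) over sources s of rest; N(one piece) = 1:
  size 1 → [7]=1  [8]=1  [9]=1
  size 2 → [7,8]=2  [7,9]=2  [8,9]=2
  size 3 → [7,8,9]=6
  size 4 → [6,7,8,9]=6
  size 5 → [5,6,7,8,9]=6
  size 6 → [4,5,6,7,8,9]=6
  size 7 → [3,4,5,6,7,8,9]=6
  size 8 → [2,3,4,5,6,7,8,9]=6
  first=0(a) contributes 6

6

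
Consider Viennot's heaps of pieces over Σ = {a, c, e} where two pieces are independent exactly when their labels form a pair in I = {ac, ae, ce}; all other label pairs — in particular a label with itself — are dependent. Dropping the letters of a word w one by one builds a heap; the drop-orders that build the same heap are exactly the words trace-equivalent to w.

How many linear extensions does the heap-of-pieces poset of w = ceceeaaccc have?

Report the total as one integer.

#0=c has no predecessor
#1=e has no predecessor
#2=c depends on [0:c]
#3=e depends on [1:e]
#4=e depends on [3:e]
#5=a has no predecessor
#6=a depends on [5:a]
#7=c depends on [2:c]
#8=c depends on [7:c]
#9=c depends on [8:c]
sources: [0:c, 1:e, 5:a]
N(rest) = Σ N(rest − s) over sources s of rest; N(one piece) = 1:
  size 1 → [4]=1  [6]=1  [9]=1
  size 2 → [3,4]=1  [4,6]=2  [4,9]=2  [5,6]=1  [6,9]=2  [8,9]=1
  size 3 → [1,3,4]=1  [3,4,6]=3  [3,4,9]=3  [4,5,6]=3  [4,6,9]=6  [4,8,9]=3  [5,6,9]=3  [6,8,9]=3  [7,8,9]=1
  size 4 → [1,3,4,6]=4  [1,3,4,9]=4  [2,7,8,9]=1  [3,4,5,6]=6  [3,4,6,9]=12  [3,4,8,9]=6  [4,5,6,9]=12  [4,6,8,9]=12  [4,7,8,9]=4  [5,6,8,9]=6  [6,7,8,9]=4
  size 5 → [0,2,7,8,9]=1  [1,3,4,5,6]=10  [1,3,4,6,9]=20  [1,3,4,8,9]=10  [2,4,7,8,9]=5  [2,6,7,8,9]=5  [3,4,5,6,9]=30  [3,4,6,8,9]=30  [3,4,7,8,9]=10  [4,5,6,8,9]=30  [4,6,7,8,9]=20  [5,6,7,8,9]=10
  size 6 → [0,2,4,7,8,9]=6  [0,2,6,7,8,9]=6  [1,3,4,5,6,9]=60  [1,3,4,6,8,9]=60  [1,3,4,7,8,9]=20  [2,3,4,7,8,9]=15  [2,4,6,7,8,9]=30  [2,5,6,7,8,9]=15  [3,4,5,6,8,9]=90  [3,4,6,7,8,9]=60  [4,5,6,7,8,9]=60
  size 7 → [0,2,3,4,7,8,9]=21  [0,2,4,6,7,8,9]=42  [0,2,5,6,7,8,9]=21  [1,2,3,4,7,8,9]=35  [1,3,4,5,6,8,9]=210  [1,3,4,6,7,8,9]=140  [2,3,4,6,7,8,9]=105  [2,4,5,6,7,8,9]=105  [3,4,5,6,7,8,9]=210
  size 8 → [0,1,2,3,4,7,8,9]=56  [0,2,3,4,6,7,8,9]=168  [0,2,4,5,6,7,8,9]=168  [1,2,3,4,6,7,8,9]=280  [1,3,4,5,6,7,8,9]=560  [2,3,4,5,6,7,8,9]=420
  first=0(c) contributes 1260
  first=1(e) contributes 756
  first=5(a) contributes 504
|[w]| = 2520

2520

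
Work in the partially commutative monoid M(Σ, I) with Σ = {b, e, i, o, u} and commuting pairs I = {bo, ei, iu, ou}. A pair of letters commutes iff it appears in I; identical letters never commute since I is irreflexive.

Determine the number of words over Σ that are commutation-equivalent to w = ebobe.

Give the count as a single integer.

3

piece 0:e — minimal
piece 1:b rests on {0:e}
piece 2:o rests on {0:e}
piece 3:b rests on {1:b}
piece 4:e rests on {2:o, 3:b}
minimal pieces: {0:e}
ways to finish when only these pieces remain (= sum over removing one remaining piece with nothing left below it):
  1 left: {4}→1
  2 left: {2,4}→1  {3,4}→1
  3 left: {1,3,4}→1  {2,3,4}→2
  placing 0:e first → 3 extensions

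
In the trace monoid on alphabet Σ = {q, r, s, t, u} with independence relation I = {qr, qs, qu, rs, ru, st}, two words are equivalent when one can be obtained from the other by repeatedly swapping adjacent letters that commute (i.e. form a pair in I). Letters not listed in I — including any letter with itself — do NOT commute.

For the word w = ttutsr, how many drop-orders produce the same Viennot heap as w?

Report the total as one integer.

3

drop 0:t onto floor
drop 1:t onto {0:t}
drop 2:u onto {1:t}
drop 3:t onto {2:u}
drop 4:s onto {2:u}
drop 5:r onto {3:t}
ground layer = {0:t}
drop-orders for the pieces not yet dropped (sum over which currently-grounded one goes next):
  1 to go: {4} 1  {5} 1
  2 to go: {3,5} 1  {4,5} 2
  3 to go: {3,4,5} 3
  4 to go: {2,3,4,5} 3
  if 0:t drops first: 3 orders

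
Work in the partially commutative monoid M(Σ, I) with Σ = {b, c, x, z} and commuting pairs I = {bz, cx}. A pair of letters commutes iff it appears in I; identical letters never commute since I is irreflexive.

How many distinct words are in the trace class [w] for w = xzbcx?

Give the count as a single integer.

piece 0:x — minimal
piece 1:z rests on {0:x}
piece 2:b rests on {0:x}
piece 3:c rests on {1:z, 2:b}
piece 4:x rests on {1:z, 2:b}
minimal pieces: {0:x}
ways to finish when only these pieces remain (= sum over removing one remaining piece with nothing left below it):
  1 left: {3}→1  {4}→1
  2 left: {3,4}→2
  3 left: {1,3,4}→2  {2,3,4}→2
  placing 0:x first → 4 extensions

4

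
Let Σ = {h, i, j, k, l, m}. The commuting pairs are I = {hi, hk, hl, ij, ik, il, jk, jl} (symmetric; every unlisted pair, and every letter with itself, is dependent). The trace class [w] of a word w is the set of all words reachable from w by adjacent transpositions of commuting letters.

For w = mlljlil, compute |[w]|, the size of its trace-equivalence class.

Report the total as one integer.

30

drop 0:m onto floor
drop 1:l onto {0:m}
drop 2:l onto {1:l}
drop 3:j onto {0:m}
drop 4:l onto {2:l}
drop 5:i onto {0:m}
drop 6:l onto {4:l}
ground layer = {0:m}
drop-orders for the pieces not yet dropped (sum over which currently-grounded one goes next):
  1 to go: {3} 1  {5} 1  {6} 1
  2 to go: {3,5} 2  {3,6} 2  {4,6} 1  {5,6} 2
  3 to go: {2,4,6} 1  {3,4,6} 3  {3,5,6} 6  {4,5,6} 3
  4 to go: {1,2,4,6} 1  {2,3,4,6} 4  {2,4,5,6} 4  {3,4,5,6} 12
  5 to go: {1,2,3,4,6} 5  {1,2,4,5,6} 5  {2,3,4,5,6} 20
  if 0:m drops first: 30 orders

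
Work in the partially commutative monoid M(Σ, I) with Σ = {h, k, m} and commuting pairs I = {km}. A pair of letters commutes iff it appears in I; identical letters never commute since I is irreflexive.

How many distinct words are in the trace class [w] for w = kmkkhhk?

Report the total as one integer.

drop 0:k onto floor
drop 1:m onto floor
drop 2:k onto {0:k}
drop 3:k onto {2:k}
drop 4:h onto {1:m, 3:k}
drop 5:h onto {4:h}
drop 6:k onto {5:h}
ground layer = {0:k, 1:m}
drop-orders for the pieces not yet dropped (sum over which currently-grounded one goes next):
  1 to go: {6} 1
  2 to go: {5,6} 1
  3 to go: {4,5,6} 1
  4 to go: {1,4,5,6} 1  {3,4,5,6} 1
  5 to go: {1,3,4,5,6} 2  {2,3,4,5,6} 1
  if 0:k drops first: 3 orders
  if 1:m drops first: 1 orders
heap linearizations: 4

4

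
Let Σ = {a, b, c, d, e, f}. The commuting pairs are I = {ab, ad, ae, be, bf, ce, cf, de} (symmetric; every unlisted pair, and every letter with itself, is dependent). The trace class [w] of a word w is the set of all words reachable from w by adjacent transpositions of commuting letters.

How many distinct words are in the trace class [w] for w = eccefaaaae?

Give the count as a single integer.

55

#0=e has no predecessor
#1=c has no predecessor
#2=c depends on [1:c]
#3=e depends on [0:e]
#4=f depends on [3:e]
#5=a depends on [2:c, 4:f]
#6=a depends on [5:a]
#7=a depends on [6:a]
#8=a depends on [7:a]
#9=e depends on [4:f]
sources: [0:e, 1:c]
N(rest) = Σ N(rest − s) over sources s of rest; N(one piece) = 1:
  size 1 → [8]=1  [9]=1
  size 2 → [7,8]=1  [8,9]=2
  size 3 → [6,7,8]=1  [7,8,9]=3
  size 4 → [5,6,7,8]=1  [6,7,8,9]=4
  size 5 → [2,5,6,7,8]=1  [5,6,7,8,9]=5
  size 6 → [1,2,5,6,7,8]=1  [2,5,6,7,8,9]=6  [4,5,6,7,8,9]=5
  size 7 → [1,2,5,6,7,8,9]=7  [2,4,5,6,7,8,9]=11  [3,4,5,6,7,8,9]=5
  size 8 → [0,3,4,5,6,7,8,9]=5  [1,2,4,5,6,7,8,9]=18  [2,3,4,5,6,7,8,9]=16
  first=0(e) contributes 34
  first=1(c) contributes 21
|[w]| = 55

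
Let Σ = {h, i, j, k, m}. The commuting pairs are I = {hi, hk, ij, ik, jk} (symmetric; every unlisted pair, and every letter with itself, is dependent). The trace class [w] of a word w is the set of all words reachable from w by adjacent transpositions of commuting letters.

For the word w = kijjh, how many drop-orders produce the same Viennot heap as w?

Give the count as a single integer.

#0=k has no predecessor
#1=i has no predecessor
#2=j has no predecessor
#3=j depends on [2:j]
#4=h depends on [3:j]
sources: [0:k, 1:i, 2:j]
N(rest) = Σ N(rest − s) over sources s of rest; N(one piece) = 1:
  size 1 → [0]=1  [1]=1  [4]=1
  size 2 → [0,1]=2  [0,4]=2  [1,4]=2  [3,4]=1
  size 3 → [0,1,4]=6  [0,3,4]=3  [1,3,4]=3  [2,3,4]=1
  first=0(k) contributes 4
  first=1(i) contributes 4
  first=2(j) contributes 12
|[w]| = 20

20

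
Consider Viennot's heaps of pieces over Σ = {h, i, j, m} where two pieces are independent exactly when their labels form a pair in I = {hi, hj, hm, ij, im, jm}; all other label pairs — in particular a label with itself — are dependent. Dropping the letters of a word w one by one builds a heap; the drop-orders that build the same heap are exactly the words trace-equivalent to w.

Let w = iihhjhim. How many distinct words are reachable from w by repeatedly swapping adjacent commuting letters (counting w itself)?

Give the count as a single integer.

0(i) covers ∅
1(i) covers 0:i
2(h) covers ∅
3(h) covers 2:h
4(j) covers ∅
5(h) covers 3:h
6(i) covers 1:i
7(m) covers ∅
floor of heap: 0:i, 2:h, 4:j, 7:m
completions by unplaced set U, small U first (add the entries for U minus each lowest piece of U):
  |U|=1: {4}:1  {5}:1  {6}:1  {7}:1
  |U|=2: {1,6}:1  {3,5}:1  {4,5}:2  {4,6}:2  {4,7}:2  {5,6}:2  {5,7}:2  {6,7}:2
  |U|=3: {0,1,6}:1  {1,4,6}:3  {1,5,6}:3  {1,6,7}:3  {2,3,5}:1  {3,4,5}:3  {3,5,6}:3  {3,5,7}:3  {4,5,6}:6  {4,5,7}:6  {4,6,7}:6  {5,6,7}:6
  |U|=4: {0,1,4,6}:4  {0,1,5,6}:4  {0,1,6,7}:4  {1,3,5,6}:6  {1,4,5,6}:12  {1,4,6,7}:12  {1,5,6,7}:12  {2,3,4,5}:4  {2,3,5,6}:4  {2,3,5,7}:4  {3,4,5,6}:12  {3,4,5,7}:12  {3,5,6,7}:12  {4,5,6,7}:24
  |U|=5: {0,1,3,5,6}:10  {0,1,4,5,6}:20  {0,1,4,6,7}:20  {0,1,5,6,7}:20  {1,2,3,5,6}:10  {1,3,4,5,6}:30  {1,3,5,6,7}:30  {1,4,5,6,7}:60  {2,3,4,5,6}:20  {2,3,4,5,7}:20  {2,3,5,6,7}:20  {3,4,5,6,7}:60
  |U|=6: {0,1,2,3,5,6}:20  {0,1,3,4,5,6}:60  {0,1,3,5,6,7}:60  {0,1,4,5,6,7}:120  {1,2,3,4,5,6}:60  {1,2,3,5,6,7}:60  {1,3,4,5,6,7}:180  {2,3,4,5,6,7}:120
  start at 0(i): 420
  start at 2(h): 420
  start at 4(j): 140
  start at 7(m): 140
sum over floor = 1120

1120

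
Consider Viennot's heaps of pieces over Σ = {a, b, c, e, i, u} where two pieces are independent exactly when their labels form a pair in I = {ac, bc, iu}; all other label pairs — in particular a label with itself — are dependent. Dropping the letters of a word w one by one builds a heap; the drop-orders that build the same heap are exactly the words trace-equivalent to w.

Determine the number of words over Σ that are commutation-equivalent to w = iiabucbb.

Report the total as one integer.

3

0(i) covers ∅
1(i) covers 0:i
2(a) covers 1:i
3(b) covers 2:a
4(u) covers 3:b
5(c) covers 4:u
6(b) covers 4:u
7(b) covers 6:b
floor of heap: 0:i
completions by unplaced set U, small U first (add the entries for U minus each lowest piece of U):
  |U|=1: {5}:1  {7}:1
  |U|=2: {5,7}:2  {6,7}:1
  |U|=3: {5,6,7}:3
  |U|=4: {4,5,6,7}:3
  |U|=5: {3,4,5,6,7}:3
  |U|=6: {2,3,4,5,6,7}:3
  start at 0(i): 3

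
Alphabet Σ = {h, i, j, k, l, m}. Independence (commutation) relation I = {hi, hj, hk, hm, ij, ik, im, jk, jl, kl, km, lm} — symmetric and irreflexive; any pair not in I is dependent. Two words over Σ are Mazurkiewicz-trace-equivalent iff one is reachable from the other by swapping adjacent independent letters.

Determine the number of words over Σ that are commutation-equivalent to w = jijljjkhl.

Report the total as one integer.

piece 0:j — minimal
piece 1:i — minimal
piece 2:j rests on {0:j}
piece 3:l rests on {1:i}
piece 4:j rests on {2:j}
piece 5:j rests on {4:j}
piece 6:k — minimal
piece 7:h rests on {3:l}
piece 8:l rests on {7:h}
minimal pieces: {0:j, 1:i, 6:k}
ways to finish when only these pieces remain (= sum over removing one remaining piece with nothing left below it):
  1 left: {5}→1  {6}→1  {8}→1
  2 left: {4,5}→1  {5,6}→2  {5,8}→2  {6,8}→2  {7,8}→1
  3 left: {2,4,5}→1  {3,7,8}→1  {4,5,6}→3  {4,5,8}→3  {5,6,8}→6  {5,7,8}→3  {6,7,8}→3
  4 left: {0,2,4,5}→1  {1,3,7,8}→1  {2,4,5,6}→4  {2,4,5,8}→4  {3,5,7,8}→4  {3,6,7,8}→4  {4,5,6,8}→12  {4,5,7,8}→6  {5,6,7,8}→12
  5 left: {0,2,4,5,6}→5  {0,2,4,5,8}→5  {1,3,5,7,8}→5  {1,3,6,7,8}→5  {2,4,5,6,8}→20  {2,4,5,7,8}→10  {3,4,5,7,8}→10  {3,5,6,7,8}→20  {4,5,6,7,8}→30
  6 left: {0,2,4,5,6,8}→30  {0,2,4,5,7,8}→15  {1,3,4,5,7,8}→15  {1,3,5,6,7,8}→30  {2,3,4,5,7,8}→20  {2,4,5,6,7,8}→60  {3,4,5,6,7,8}→60
  7 left: {0,2,3,4,5,7,8}→35  {0,2,4,5,6,7,8}→105  {1,2,3,4,5,7,8}→35  {1,3,4,5,6,7,8}→105  {2,3,4,5,6,7,8}→140
  placing 0:j first → 280 extensions
  placing 1:i first → 280 extensions
  placing 6:k first → 70 extensions
total linear extensions = 630

630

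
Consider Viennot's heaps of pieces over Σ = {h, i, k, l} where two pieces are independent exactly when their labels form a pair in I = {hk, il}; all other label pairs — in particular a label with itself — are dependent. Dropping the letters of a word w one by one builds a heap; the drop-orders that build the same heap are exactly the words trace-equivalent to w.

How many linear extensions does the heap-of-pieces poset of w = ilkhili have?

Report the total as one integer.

0(i) covers ∅
1(l) covers ∅
2(k) covers 0:i, 1:l
3(h) covers 0:i, 1:l
4(i) covers 2:k, 3:h
5(l) covers 2:k, 3:h
6(i) covers 4:i
floor of heap: 0:i, 1:l
completions by unplaced set U, small U first (add the entries for U minus each lowest piece of U):
  |U|=1: {5}:1  {6}:1
  |U|=2: {4,6}:1  {5,6}:2
  |U|=3: {4,5,6}:3
  |U|=4: {2,4,5,6}:3  {3,4,5,6}:3
  |U|=5: {2,3,4,5,6}:6
  start at 0(i): 6
  start at 1(l): 6
sum over floor = 12

12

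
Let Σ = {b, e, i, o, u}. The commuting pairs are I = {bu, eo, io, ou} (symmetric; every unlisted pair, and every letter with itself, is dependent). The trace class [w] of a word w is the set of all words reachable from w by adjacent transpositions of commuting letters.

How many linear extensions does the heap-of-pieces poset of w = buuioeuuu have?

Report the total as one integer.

#0=b has no predecessor
#1=u has no predecessor
#2=u depends on [1:u]
#3=i depends on [0:b, 2:u]
#4=o depends on [0:b]
#5=e depends on [3:i]
#6=u depends on [5:e]
#7=u depends on [6:u]
#8=u depends on [7:u]
sources: [0:b, 1:u]
N(rest) = Σ N(rest − s) over sources s of rest; N(one piece) = 1:
  size 1 → [4]=1  [8]=1
  size 2 → [4,8]=2  [7,8]=1
  size 3 → [4,7,8]=3  [6,7,8]=1
  size 4 → [4,6,7,8]=4  [5,6,7,8]=1
  size 5 → [3,5,6,7,8]=1  [4,5,6,7,8]=5
  size 6 → [2,3,5,6,7,8]=1  [3,4,5,6,7,8]=6
  size 7 → [0,3,4,5,6,7,8]=6  [1,2,3,5,6,7,8]=1  [2,3,4,5,6,7,8]=7
  first=0(b) contributes 8
  first=1(u) contributes 13
|[w]| = 21

21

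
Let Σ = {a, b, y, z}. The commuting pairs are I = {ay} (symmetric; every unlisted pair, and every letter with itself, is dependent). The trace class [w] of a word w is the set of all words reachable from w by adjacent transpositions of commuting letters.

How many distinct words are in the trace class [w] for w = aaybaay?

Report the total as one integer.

9

0(a) covers ∅
1(a) covers 0:a
2(y) covers ∅
3(b) covers 1:a, 2:y
4(a) covers 3:b
5(a) covers 4:a
6(y) covers 3:b
floor of heap: 0:a, 2:y
completions by unplaced set U, small U first (add the entries for U minus each lowest piece of U):
  |U|=1: {5}:1  {6}:1
  |U|=2: {4,5}:1  {5,6}:2
  |U|=3: {4,5,6}:3
  |U|=4: {3,4,5,6}:3
  |U|=5: {1,3,4,5,6}:3  {2,3,4,5,6}:3
  start at 0(a): 6
  start at 2(y): 3
sum over floor = 9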